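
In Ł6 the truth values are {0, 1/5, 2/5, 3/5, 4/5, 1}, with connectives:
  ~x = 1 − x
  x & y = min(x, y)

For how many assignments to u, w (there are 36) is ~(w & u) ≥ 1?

value 1: 11 assignments (counts)
value 4/5: 9 assignments
value 3/5: 7 assignments
value 2/5: 5 assignments
value 1/5: 3 assignments
value 0: 1 assignment
So 11 of the 36 assignments meet the threshold.

11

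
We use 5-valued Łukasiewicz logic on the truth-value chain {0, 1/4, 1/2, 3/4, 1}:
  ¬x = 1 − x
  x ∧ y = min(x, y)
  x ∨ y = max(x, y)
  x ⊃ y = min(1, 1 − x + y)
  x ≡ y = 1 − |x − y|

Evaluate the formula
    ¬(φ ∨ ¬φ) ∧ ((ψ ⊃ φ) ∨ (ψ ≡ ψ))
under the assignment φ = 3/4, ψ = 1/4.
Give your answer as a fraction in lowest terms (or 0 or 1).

1/4

¬φ = ¬3/4 = 1/4
φ ∨ ¬φ = 3/4 ∨ 1/4 = 3/4
¬(φ ∨ ¬φ) = ¬3/4 = 1/4
ψ ⊃ φ = 1/4 ⊃ 3/4 = 1
ψ ≡ ψ = 1/4 ≡ 1/4 = 1
(ψ ⊃ φ) ∨ (ψ ≡ ψ) = 1 ∨ 1 = 1
¬(φ ∨ ¬φ) ∧ ((ψ ⊃ φ) ∨ (ψ ≡ ψ)) = 1/4 ∧ 1 = 1/4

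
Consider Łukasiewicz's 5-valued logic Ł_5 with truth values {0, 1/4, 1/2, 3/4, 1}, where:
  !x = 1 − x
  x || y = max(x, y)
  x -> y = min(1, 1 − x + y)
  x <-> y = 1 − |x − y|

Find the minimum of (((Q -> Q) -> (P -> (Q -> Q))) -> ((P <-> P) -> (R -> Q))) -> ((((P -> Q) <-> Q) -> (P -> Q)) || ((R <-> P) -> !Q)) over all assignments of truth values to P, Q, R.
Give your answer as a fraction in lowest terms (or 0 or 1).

3/4

Take P = 1, Q = 3/4, R = 1/2:
Q -> Q = 3/4 -> 3/4 = 1
Q -> Q = 3/4 -> 3/4 = 1
P -> (Q -> Q) = 1 -> 1 = 1
(Q -> Q) -> (P -> (Q -> Q)) = 1 -> 1 = 1
P <-> P = 1 <-> 1 = 1
R -> Q = 1/2 -> 3/4 = 1
(P <-> P) -> (R -> Q) = 1 -> 1 = 1
((Q -> Q) -> (P -> (Q -> Q))) -> ((P <-> P) -> (R -> Q)) = 1 -> 1 = 1
P -> Q = 1 -> 3/4 = 3/4
(P -> Q) <-> Q = 3/4 <-> 3/4 = 1
P -> Q = 1 -> 3/4 = 3/4
((P -> Q) <-> Q) -> (P -> Q) = 1 -> 3/4 = 3/4
R <-> P = 1/2 <-> 1 = 1/2
!Q = !3/4 = 1/4
(R <-> P) -> !Q = 1/2 -> 1/4 = 3/4
(((P -> Q) <-> Q) -> (P -> Q)) || ((R <-> P) -> !Q) = 3/4 || 3/4 = 3/4
(((Q -> Q) -> (P -> (Q -> Q))) -> ((P <-> P) -> (R -> Q))) -> ((((P -> Q) <-> Q) -> (P -> Q)) || ((R <-> P) -> !Q)) = 1 -> 3/4 = 3/4
No assignment yields a value below 3/4, so this is the minimum.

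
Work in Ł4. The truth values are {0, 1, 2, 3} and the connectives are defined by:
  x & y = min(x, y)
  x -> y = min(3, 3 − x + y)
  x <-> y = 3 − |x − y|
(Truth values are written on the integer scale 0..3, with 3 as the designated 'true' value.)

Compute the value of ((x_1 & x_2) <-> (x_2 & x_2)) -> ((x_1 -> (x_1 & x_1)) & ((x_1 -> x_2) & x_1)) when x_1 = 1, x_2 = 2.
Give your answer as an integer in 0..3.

2

x_1 & x_2 = 1 & 2 = 1
x_2 & x_2 = 2 & 2 = 2
(x_1 & x_2) <-> (x_2 & x_2) = 1 <-> 2 = 2
x_1 & x_1 = 1 & 1 = 1
x_1 -> (x_1 & x_1) = 1 -> 1 = 3
x_1 -> x_2 = 1 -> 2 = 3
(x_1 -> x_2) & x_1 = 3 & 1 = 1
(x_1 -> (x_1 & x_1)) & ((x_1 -> x_2) & x_1) = 3 & 1 = 1
((x_1 & x_2) <-> (x_2 & x_2)) -> ((x_1 -> (x_1 & x_1)) & ((x_1 -> x_2) & x_1)) = 2 -> 1 = 2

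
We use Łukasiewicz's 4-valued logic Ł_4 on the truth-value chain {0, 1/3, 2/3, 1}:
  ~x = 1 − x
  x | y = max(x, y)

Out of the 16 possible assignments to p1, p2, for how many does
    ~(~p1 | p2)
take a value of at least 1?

p1 = 0, p2 = 0 ↦ 0  <
p1 = 0, p2 = 1/3 ↦ 0  <
p1 = 0, p2 = 2/3 ↦ 0  <
p1 = 0, p2 = 1 ↦ 0  <
p1 = 1/3, p2 = 0 ↦ 1/3  <
p1 = 1/3, p2 = 1/3 ↦ 1/3  <
p1 = 1/3, p2 = 2/3 ↦ 1/3  <
p1 = 1/3, p2 = 1 ↦ 0  <
p1 = 2/3, p2 = 0 ↦ 2/3  <
p1 = 2/3, p2 = 1/3 ↦ 2/3  <
p1 = 2/3, p2 = 2/3 ↦ 1/3  <
p1 = 2/3, p2 = 1 ↦ 0  <
p1 = 1, p2 = 0 ↦ 1  ≥
p1 = 1, p2 = 1/3 ↦ 2/3  <
p1 = 1, p2 = 2/3 ↦ 1/3  <
p1 = 1, p2 = 1 ↦ 0  <
So 1 of the 16 assignments meets the threshold.

1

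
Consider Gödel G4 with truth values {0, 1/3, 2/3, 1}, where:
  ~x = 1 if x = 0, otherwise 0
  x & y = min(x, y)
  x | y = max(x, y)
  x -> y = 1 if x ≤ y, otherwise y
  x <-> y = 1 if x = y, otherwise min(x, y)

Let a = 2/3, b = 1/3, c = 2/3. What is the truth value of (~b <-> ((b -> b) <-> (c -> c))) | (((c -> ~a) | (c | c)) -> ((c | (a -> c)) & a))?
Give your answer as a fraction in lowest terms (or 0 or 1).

1

~b = ~1/3 = 0
b -> b = 1/3 -> 1/3 = 1
c -> c = 2/3 -> 2/3 = 1
(b -> b) <-> (c -> c) = 1 <-> 1 = 1
~b <-> ((b -> b) <-> (c -> c)) = 0 <-> 1 = 0
~a = ~2/3 = 0
c -> ~a = 2/3 -> 0 = 0
c | c = 2/3 | 2/3 = 2/3
(c -> ~a) | (c | c) = 0 | 2/3 = 2/3
a -> c = 2/3 -> 2/3 = 1
c | (a -> c) = 2/3 | 1 = 1
(c | (a -> c)) & a = 1 & 2/3 = 2/3
((c -> ~a) | (c | c)) -> ((c | (a -> c)) & a) = 2/3 -> 2/3 = 1
(~b <-> ((b -> b) <-> (c -> c))) | (((c -> ~a) | (c | c)) -> ((c | (a -> c)) & a)) = 0 | 1 = 1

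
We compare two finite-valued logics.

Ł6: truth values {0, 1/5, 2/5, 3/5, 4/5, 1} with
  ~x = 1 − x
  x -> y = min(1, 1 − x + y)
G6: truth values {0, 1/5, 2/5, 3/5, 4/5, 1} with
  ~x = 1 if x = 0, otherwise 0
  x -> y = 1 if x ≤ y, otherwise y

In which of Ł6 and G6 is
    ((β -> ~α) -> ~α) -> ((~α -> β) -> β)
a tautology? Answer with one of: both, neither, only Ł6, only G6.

In Ł6: every assignment gives 1 — tautology.
In G6: at α = 1/5, β = 1/5 the value is 1/5 — not a tautology.

only Ł6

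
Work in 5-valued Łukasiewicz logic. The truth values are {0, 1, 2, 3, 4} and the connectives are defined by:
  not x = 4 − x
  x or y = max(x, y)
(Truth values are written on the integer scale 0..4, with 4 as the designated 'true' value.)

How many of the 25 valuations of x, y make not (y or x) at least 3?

value 4: 1 assignment (counts)
value 3: 3 assignments (counts)
value 2: 5 assignments
value 1: 7 assignments
value 0: 9 assignments
So 4 of the 25 assignments meet the threshold.

4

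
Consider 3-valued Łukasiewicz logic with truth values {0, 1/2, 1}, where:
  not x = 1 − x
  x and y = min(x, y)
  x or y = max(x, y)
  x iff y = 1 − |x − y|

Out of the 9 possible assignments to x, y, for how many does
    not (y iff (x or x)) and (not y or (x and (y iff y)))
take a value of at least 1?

1

x = 0, y = 0 ↦ 0  <
x = 0, y = 1/2 ↦ 1/2  <
x = 0, y = 1 ↦ 0  <
x = 1/2, y = 0 ↦ 1/2  <
x = 1/2, y = 1/2 ↦ 0  <
x = 1/2, y = 1 ↦ 1/2  <
x = 1, y = 0 ↦ 1  ≥
x = 1, y = 1/2 ↦ 1/2  <
x = 1, y = 1 ↦ 0  <
So 1 of the 9 assignments meets the threshold.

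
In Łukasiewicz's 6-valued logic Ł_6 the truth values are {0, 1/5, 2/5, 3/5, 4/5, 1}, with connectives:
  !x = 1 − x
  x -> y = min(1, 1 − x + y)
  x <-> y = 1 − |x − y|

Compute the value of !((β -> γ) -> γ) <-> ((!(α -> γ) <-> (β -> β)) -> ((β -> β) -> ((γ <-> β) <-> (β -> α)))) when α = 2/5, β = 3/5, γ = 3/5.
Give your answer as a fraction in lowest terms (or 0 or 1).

β -> γ = 3/5 -> 3/5 = 1
(β -> γ) -> γ = 1 -> 3/5 = 3/5
!((β -> γ) -> γ) = !3/5 = 2/5
α -> γ = 2/5 -> 3/5 = 1
!(α -> γ) = !1 = 0
β -> β = 3/5 -> 3/5 = 1
!(α -> γ) <-> (β -> β) = 0 <-> 1 = 0
β -> β = 3/5 -> 3/5 = 1
γ <-> β = 3/5 <-> 3/5 = 1
β -> α = 3/5 -> 2/5 = 4/5
(γ <-> β) <-> (β -> α) = 1 <-> 4/5 = 4/5
(β -> β) -> ((γ <-> β) <-> (β -> α)) = 1 -> 4/5 = 4/5
(!(α -> γ) <-> (β -> β)) -> ((β -> β) -> ((γ <-> β) <-> (β -> α))) = 0 -> 4/5 = 1
!((β -> γ) -> γ) <-> ((!(α -> γ) <-> (β -> β)) -> ((β -> β) -> ((γ <-> β) <-> (β -> α)))) = 2/5 <-> 1 = 2/5

2/5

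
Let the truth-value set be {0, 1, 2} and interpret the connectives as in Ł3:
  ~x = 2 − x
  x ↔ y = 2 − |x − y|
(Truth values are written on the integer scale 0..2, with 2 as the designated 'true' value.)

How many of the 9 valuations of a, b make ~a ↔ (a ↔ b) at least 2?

a = 0, b = 0 ↦ 2  ≥
a = 0, b = 1 ↦ 1  <
a = 0, b = 2 ↦ 0  <
a = 1, b = 0 ↦ 2  ≥
a = 1, b = 1 ↦ 1  <
a = 1, b = 2 ↦ 2  ≥
a = 2, b = 0 ↦ 2  ≥
a = 2, b = 1 ↦ 1  <
a = 2, b = 2 ↦ 0  <
So 4 of the 9 assignments meet the threshold.

4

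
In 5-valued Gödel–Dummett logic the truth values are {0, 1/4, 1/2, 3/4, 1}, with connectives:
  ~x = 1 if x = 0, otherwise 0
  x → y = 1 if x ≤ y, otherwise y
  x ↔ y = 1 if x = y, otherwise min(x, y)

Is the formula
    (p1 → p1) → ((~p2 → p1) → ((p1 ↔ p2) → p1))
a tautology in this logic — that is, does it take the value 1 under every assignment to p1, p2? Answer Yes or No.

Counterexample: take p1 = 1/4, p2 = 1/4.
p1 → p1 = 1/4 → 1/4 = 1
~p2 = ~1/4 = 0
~p2 → p1 = 0 → 1/4 = 1
p1 ↔ p2 = 1/4 ↔ 1/4 = 1
(p1 ↔ p2) → p1 = 1 → 1/4 = 1/4
(~p2 → p1) → ((p1 ↔ p2) → p1) = 1 → 1/4 = 1/4
(p1 → p1) → ((~p2 → p1) → ((p1 ↔ p2) → p1)) = 1 → 1/4 = 1/4
This gives 1/4 ≠ 1.

No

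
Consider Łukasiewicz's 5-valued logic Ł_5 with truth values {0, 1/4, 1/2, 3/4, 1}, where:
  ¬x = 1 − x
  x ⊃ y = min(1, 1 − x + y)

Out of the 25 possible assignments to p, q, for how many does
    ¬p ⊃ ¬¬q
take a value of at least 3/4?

value 1: 15 assignments (counts)
value 3/4: 4 assignments (counts)
value 1/2: 3 assignments
value 1/4: 2 assignments
value 0: 1 assignment
So 19 of the 25 assignments meet the threshold.

19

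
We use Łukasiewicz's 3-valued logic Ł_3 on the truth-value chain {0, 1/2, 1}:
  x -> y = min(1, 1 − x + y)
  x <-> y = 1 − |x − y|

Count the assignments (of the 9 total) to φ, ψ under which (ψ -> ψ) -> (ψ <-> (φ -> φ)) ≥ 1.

φ = 0, ψ = 0 ↦ 0  <
φ = 0, ψ = 1/2 ↦ 1/2  <
φ = 0, ψ = 1 ↦ 1  ≥
φ = 1/2, ψ = 0 ↦ 0  <
φ = 1/2, ψ = 1/2 ↦ 1/2  <
φ = 1/2, ψ = 1 ↦ 1  ≥
φ = 1, ψ = 0 ↦ 0  <
φ = 1, ψ = 1/2 ↦ 1/2  <
φ = 1, ψ = 1 ↦ 1  ≥
So 3 of the 9 assignments meet the threshold.

3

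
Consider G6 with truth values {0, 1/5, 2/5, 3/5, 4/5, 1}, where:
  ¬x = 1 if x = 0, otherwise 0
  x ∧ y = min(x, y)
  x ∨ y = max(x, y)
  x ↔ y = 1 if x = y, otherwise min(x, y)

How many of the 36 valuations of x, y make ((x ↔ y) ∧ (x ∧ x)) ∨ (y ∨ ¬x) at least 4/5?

value 1: 11 assignments (counts)
value 4/5: 5 assignments (counts)
value 3/5: 5 assignments
value 2/5: 5 assignments
value 1/5: 5 assignments
value 0: 5 assignments
So 16 of the 36 assignments meet the threshold.

16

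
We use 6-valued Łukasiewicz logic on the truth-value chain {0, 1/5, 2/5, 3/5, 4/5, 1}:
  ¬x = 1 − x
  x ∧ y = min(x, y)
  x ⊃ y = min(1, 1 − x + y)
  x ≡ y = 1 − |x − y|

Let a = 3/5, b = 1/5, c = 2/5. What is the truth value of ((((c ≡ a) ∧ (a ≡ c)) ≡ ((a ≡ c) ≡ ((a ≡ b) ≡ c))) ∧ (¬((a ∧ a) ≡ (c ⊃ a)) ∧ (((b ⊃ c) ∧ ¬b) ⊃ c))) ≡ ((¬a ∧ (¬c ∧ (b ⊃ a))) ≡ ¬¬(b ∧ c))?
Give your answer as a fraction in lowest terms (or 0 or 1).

c ≡ a = 2/5 ≡ 3/5 = 4/5
a ≡ c = 3/5 ≡ 2/5 = 4/5
(c ≡ a) ∧ (a ≡ c) = 4/5 ∧ 4/5 = 4/5
a ≡ c = 3/5 ≡ 2/5 = 4/5
a ≡ b = 3/5 ≡ 1/5 = 3/5
(a ≡ b) ≡ c = 3/5 ≡ 2/5 = 4/5
(a ≡ c) ≡ ((a ≡ b) ≡ c) = 4/5 ≡ 4/5 = 1
((c ≡ a) ∧ (a ≡ c)) ≡ ((a ≡ c) ≡ ((a ≡ b) ≡ c)) = 4/5 ≡ 1 = 4/5
a ∧ a = 3/5 ∧ 3/5 = 3/5
c ⊃ a = 2/5 ⊃ 3/5 = 1
(a ∧ a) ≡ (c ⊃ a) = 3/5 ≡ 1 = 3/5
¬((a ∧ a) ≡ (c ⊃ a)) = ¬3/5 = 2/5
b ⊃ c = 1/5 ⊃ 2/5 = 1
¬b = ¬1/5 = 4/5
(b ⊃ c) ∧ ¬b = 1 ∧ 4/5 = 4/5
((b ⊃ c) ∧ ¬b) ⊃ c = 4/5 ⊃ 2/5 = 3/5
¬((a ∧ a) ≡ (c ⊃ a)) ∧ (((b ⊃ c) ∧ ¬b) ⊃ c) = 2/5 ∧ 3/5 = 2/5
(((c ≡ a) ∧ (a ≡ c)) ≡ ((a ≡ c) ≡ ((a ≡ b) ≡ c))) ∧ (¬((a ∧ a) ≡ (c ⊃ a)) ∧ (((b ⊃ c) ∧ ¬b) ⊃ c)) = 4/5 ∧ 2/5 = 2/5
¬a = ¬3/5 = 2/5
¬c = ¬2/5 = 3/5
b ⊃ a = 1/5 ⊃ 3/5 = 1
¬c ∧ (b ⊃ a) = 3/5 ∧ 1 = 3/5
¬a ∧ (¬c ∧ (b ⊃ a)) = 2/5 ∧ 3/5 = 2/5
b ∧ c = 1/5 ∧ 2/5 = 1/5
¬(b ∧ c) = ¬1/5 = 4/5
¬¬(b ∧ c) = ¬4/5 = 1/5
(¬a ∧ (¬c ∧ (b ⊃ a))) ≡ ¬¬(b ∧ c) = 2/5 ≡ 1/5 = 4/5
((((c ≡ a) ∧ (a ≡ c)) ≡ ((a ≡ c) ≡ ((a ≡ b) ≡ c))) ∧ (¬((a ∧ a) ≡ (c ⊃ a)) ∧ (((b ⊃ c) ∧ ¬b) ⊃ c))) ≡ ((¬a ∧ (¬c ∧ (b ⊃ a))) ≡ ¬¬(b ∧ c)) = 2/5 ≡ 4/5 = 3/5

3/5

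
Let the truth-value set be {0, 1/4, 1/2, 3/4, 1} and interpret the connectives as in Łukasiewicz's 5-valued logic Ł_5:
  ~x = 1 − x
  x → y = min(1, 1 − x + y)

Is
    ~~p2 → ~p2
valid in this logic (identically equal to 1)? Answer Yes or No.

Counterexample: take p2 = 3/4.
~p2 = ~3/4 = 1/4
~~p2 = ~1/4 = 3/4
~p2 = ~3/4 = 1/4
~~p2 → ~p2 = 3/4 → 1/4 = 1/2
This gives 1/2 ≠ 1.

No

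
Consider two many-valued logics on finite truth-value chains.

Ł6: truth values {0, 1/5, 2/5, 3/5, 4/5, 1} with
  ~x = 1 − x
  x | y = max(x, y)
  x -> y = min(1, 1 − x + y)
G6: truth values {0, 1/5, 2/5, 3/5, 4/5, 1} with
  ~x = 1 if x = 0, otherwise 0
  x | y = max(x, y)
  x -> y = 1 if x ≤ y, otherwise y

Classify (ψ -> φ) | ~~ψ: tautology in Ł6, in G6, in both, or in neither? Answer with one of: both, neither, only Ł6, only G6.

In Ł6: at φ = 0, ψ = 1/5 the value is 4/5 — not a tautology.
In G6: every assignment gives 1 — tautology.

only G6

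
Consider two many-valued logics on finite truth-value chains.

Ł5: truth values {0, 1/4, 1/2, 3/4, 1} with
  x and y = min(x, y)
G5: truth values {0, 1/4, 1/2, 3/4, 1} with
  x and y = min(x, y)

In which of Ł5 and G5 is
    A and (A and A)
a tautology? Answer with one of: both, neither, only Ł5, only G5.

In Ł5: at A = 0 the value is 0 — not a tautology.
In G5: at A = 0 the value is 0 — not a tautology.

neither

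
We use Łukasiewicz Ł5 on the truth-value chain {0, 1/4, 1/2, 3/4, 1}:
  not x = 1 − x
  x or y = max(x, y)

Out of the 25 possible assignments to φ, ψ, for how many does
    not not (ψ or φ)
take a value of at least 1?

9

value 1: 9 assignments (counts)
value 3/4: 7 assignments
value 1/2: 5 assignments
value 1/4: 3 assignments
value 0: 1 assignment
So 9 of the 25 assignments meet the threshold.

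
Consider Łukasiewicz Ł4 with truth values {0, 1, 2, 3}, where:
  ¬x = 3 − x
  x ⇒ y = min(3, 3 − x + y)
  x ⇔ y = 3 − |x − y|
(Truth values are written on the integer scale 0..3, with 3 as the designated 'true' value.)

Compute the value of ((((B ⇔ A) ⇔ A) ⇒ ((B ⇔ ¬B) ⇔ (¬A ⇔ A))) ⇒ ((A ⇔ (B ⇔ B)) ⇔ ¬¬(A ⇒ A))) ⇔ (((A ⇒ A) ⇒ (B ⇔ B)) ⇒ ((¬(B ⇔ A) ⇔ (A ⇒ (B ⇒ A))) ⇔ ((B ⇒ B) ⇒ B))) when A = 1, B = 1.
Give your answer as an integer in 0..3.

2

B ⇔ A = 1 ⇔ 1 = 3
(B ⇔ A) ⇔ A = 3 ⇔ 1 = 1
¬B = ¬1 = 2
B ⇔ ¬B = 1 ⇔ 2 = 2
¬A = ¬1 = 2
¬A ⇔ A = 2 ⇔ 1 = 2
(B ⇔ ¬B) ⇔ (¬A ⇔ A) = 2 ⇔ 2 = 3
((B ⇔ A) ⇔ A) ⇒ ((B ⇔ ¬B) ⇔ (¬A ⇔ A)) = 1 ⇒ 3 = 3
B ⇔ B = 1 ⇔ 1 = 3
A ⇔ (B ⇔ B) = 1 ⇔ 3 = 1
A ⇒ A = 1 ⇒ 1 = 3
¬(A ⇒ A) = ¬3 = 0
¬¬(A ⇒ A) = ¬0 = 3
(A ⇔ (B ⇔ B)) ⇔ ¬¬(A ⇒ A) = 1 ⇔ 3 = 1
(((B ⇔ A) ⇔ A) ⇒ ((B ⇔ ¬B) ⇔ (¬A ⇔ A))) ⇒ ((A ⇔ (B ⇔ B)) ⇔ ¬¬(A ⇒ A)) = 3 ⇒ 1 = 1
A ⇒ A = 1 ⇒ 1 = 3
B ⇔ B = 1 ⇔ 1 = 3
(A ⇒ A) ⇒ (B ⇔ B) = 3 ⇒ 3 = 3
B ⇔ A = 1 ⇔ 1 = 3
¬(B ⇔ A) = ¬3 = 0
B ⇒ A = 1 ⇒ 1 = 3
A ⇒ (B ⇒ A) = 1 ⇒ 3 = 3
¬(B ⇔ A) ⇔ (A ⇒ (B ⇒ A)) = 0 ⇔ 3 = 0
B ⇒ B = 1 ⇒ 1 = 3
(B ⇒ B) ⇒ B = 3 ⇒ 1 = 1
(¬(B ⇔ A) ⇔ (A ⇒ (B ⇒ A))) ⇔ ((B ⇒ B) ⇒ B) = 0 ⇔ 1 = 2
((A ⇒ A) ⇒ (B ⇔ B)) ⇒ ((¬(B ⇔ A) ⇔ (A ⇒ (B ⇒ A))) ⇔ ((B ⇒ B) ⇒ B)) = 3 ⇒ 2 = 2
((((B ⇔ A) ⇔ A) ⇒ ((B ⇔ ¬B) ⇔ (¬A ⇔ A))) ⇒ ((A ⇔ (B ⇔ B)) ⇔ ¬¬(A ⇒ A))) ⇔ (((A ⇒ A) ⇒ (B ⇔ B)) ⇒ ((¬(B ⇔ A) ⇔ (A ⇒ (B ⇒ A))) ⇔ ((B ⇒ B) ⇒ B))) = 1 ⇔ 2 = 2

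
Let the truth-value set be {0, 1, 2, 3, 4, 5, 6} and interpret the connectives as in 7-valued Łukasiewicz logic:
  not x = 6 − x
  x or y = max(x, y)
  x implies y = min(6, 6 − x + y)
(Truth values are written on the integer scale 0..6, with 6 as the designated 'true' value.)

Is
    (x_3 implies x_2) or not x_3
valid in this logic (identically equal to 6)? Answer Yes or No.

Counterexample: take x_2 = 0, x_3 = 1.
x_3 implies x_2 = 1 implies 0 = 5
not x_3 = not 1 = 5
(x_3 implies x_2) or not x_3 = 5 or 5 = 5
This gives 5 ≠ 6.

No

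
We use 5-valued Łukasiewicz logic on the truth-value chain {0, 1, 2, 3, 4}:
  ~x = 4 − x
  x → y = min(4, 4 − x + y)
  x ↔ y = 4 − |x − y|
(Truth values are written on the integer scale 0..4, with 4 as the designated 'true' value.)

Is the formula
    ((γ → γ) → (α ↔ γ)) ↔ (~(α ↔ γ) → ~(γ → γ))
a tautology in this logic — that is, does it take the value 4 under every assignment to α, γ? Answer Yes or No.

At α = 1, γ = 2, for instance:
γ → γ = 2 → 2 = 4
α ↔ γ = 1 ↔ 2 = 3
(γ → γ) → (α ↔ γ) = 4 → 3 = 3
~(α ↔ γ) = ~3 = 1
~(γ → γ) = ~4 = 0
~(α ↔ γ) → ~(γ → γ) = 1 → 0 = 3
((γ → γ) → (α ↔ γ)) ↔ (~(α ↔ γ) → ~(γ → γ)) = 3 ↔ 3 = 4
and checking the remaining 24 assignments likewise gives ≥ 4 in every case.

Yes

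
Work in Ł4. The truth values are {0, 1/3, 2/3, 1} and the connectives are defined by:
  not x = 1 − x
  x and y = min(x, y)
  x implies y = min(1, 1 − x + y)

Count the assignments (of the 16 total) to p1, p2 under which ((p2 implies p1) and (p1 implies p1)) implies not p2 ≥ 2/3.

12

p1 = 0, p2 = 0 ↦ 1  ≥
p1 = 0, p2 = 1/3 ↦ 1  ≥
p1 = 0, p2 = 2/3 ↦ 1  ≥
p1 = 0, p2 = 1 ↦ 1  ≥
p1 = 1/3, p2 = 0 ↦ 1  ≥
p1 = 1/3, p2 = 1/3 ↦ 2/3  ≥
p1 = 1/3, p2 = 2/3 ↦ 2/3  ≥
p1 = 1/3, p2 = 1 ↦ 2/3  ≥
p1 = 2/3, p2 = 0 ↦ 1  ≥
p1 = 2/3, p2 = 1/3 ↦ 2/3  ≥
p1 = 2/3, p2 = 2/3 ↦ 1/3  <
p1 = 2/3, p2 = 1 ↦ 1/3  <
p1 = 1, p2 = 0 ↦ 1  ≥
p1 = 1, p2 = 1/3 ↦ 2/3  ≥
p1 = 1, p2 = 2/3 ↦ 1/3  <
p1 = 1, p2 = 1 ↦ 0  <
So 12 of the 16 assignments meet the threshold.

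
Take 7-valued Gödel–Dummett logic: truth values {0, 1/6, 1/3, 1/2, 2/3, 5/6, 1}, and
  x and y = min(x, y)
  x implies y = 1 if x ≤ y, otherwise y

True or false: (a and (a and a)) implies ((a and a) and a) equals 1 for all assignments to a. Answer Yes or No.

a = 0 ↦ 1
a = 1/6 ↦ 1
a = 1/3 ↦ 1
a = 1/2 ↦ 1
a = 2/3 ↦ 1
a = 5/6 ↦ 1
a = 1 ↦ 1
Every assignment gives a value ≥ 1.

Yes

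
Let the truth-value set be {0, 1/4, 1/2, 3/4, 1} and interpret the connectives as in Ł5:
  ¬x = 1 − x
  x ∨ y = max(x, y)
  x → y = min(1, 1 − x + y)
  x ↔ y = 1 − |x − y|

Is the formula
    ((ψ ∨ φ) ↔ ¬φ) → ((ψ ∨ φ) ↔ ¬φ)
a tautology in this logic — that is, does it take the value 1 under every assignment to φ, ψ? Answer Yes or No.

At φ = 1, ψ = 3/4, for instance:
ψ ∨ φ = 3/4 ∨ 1 = 1
¬φ = ¬1 = 0
(ψ ∨ φ) ↔ ¬φ = 1 ↔ 0 = 0
((ψ ∨ φ) ↔ ¬φ) → ((ψ ∨ φ) ↔ ¬φ) = 0 → 0 = 1
and checking the remaining 24 assignments likewise gives ≥ 1 in every case.

Yes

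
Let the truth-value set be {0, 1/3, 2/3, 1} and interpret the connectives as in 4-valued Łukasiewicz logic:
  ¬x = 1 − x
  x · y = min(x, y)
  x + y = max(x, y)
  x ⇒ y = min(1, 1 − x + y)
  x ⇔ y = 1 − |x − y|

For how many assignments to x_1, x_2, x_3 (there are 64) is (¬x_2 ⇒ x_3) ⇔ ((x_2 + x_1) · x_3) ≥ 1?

value 1: 16 assignments (counts)
value 2/3: 25 assignments
value 1/3: 18 assignments
value 0: 5 assignments
So 16 of the 64 assignments meet the threshold.

16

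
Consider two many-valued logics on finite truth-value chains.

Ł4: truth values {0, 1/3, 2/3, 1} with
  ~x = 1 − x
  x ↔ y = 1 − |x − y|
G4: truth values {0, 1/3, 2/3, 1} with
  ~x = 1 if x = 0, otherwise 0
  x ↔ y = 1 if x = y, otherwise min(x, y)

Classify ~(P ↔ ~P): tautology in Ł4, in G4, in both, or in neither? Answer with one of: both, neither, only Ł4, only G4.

only G4

In Ł4: at P = 1/3 the value is 1/3 — not a tautology.
In G4: every assignment gives 1 — tautology.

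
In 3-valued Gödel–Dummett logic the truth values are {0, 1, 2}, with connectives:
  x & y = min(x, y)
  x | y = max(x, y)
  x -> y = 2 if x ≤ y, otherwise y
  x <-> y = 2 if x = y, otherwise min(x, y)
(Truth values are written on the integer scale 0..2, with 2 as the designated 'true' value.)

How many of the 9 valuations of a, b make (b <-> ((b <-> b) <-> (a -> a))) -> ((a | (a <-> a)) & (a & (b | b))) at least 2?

6

a = 0, b = 0 ↦ 2  ≥
a = 0, b = 1 ↦ 0  <
a = 0, b = 2 ↦ 0  <
a = 1, b = 0 ↦ 2  ≥
a = 1, b = 1 ↦ 2  ≥
a = 1, b = 2 ↦ 1  <
a = 2, b = 0 ↦ 2  ≥
a = 2, b = 1 ↦ 2  ≥
a = 2, b = 2 ↦ 2  ≥
So 6 of the 9 assignments meet the threshold.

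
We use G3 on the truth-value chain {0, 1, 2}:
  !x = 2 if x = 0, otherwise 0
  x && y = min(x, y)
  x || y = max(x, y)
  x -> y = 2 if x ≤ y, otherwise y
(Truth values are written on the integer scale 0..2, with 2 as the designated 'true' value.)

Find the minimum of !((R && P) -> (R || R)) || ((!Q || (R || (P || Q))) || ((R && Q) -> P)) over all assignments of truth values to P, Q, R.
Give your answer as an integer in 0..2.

Take P = 0, Q = 1, R = 1:
R && P = 1 && 0 = 0
R || R = 1 || 1 = 1
(R && P) -> (R || R) = 0 -> 1 = 2
!((R && P) -> (R || R)) = !2 = 0
!Q = !1 = 0
P || Q = 0 || 1 = 1
R || (P || Q) = 1 || 1 = 1
!Q || (R || (P || Q)) = 0 || 1 = 1
R && Q = 1 && 1 = 1
(R && Q) -> P = 1 -> 0 = 0
(!Q || (R || (P || Q))) || ((R && Q) -> P) = 1 || 0 = 1
!((R && P) -> (R || R)) || ((!Q || (R || (P || Q))) || ((R && Q) -> P)) = 0 || 1 = 1
No assignment yields a value below 1, so this is the minimum.

1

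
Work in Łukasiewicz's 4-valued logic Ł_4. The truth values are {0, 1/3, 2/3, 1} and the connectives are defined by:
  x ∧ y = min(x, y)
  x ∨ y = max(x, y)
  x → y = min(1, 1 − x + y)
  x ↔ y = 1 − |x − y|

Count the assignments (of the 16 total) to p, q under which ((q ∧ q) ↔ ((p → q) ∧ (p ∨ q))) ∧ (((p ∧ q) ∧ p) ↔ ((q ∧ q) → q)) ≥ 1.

1

p = 0, q = 0 ↦ 0  <
p = 0, q = 1/3 ↦ 0  <
p = 0, q = 2/3 ↦ 0  <
p = 0, q = 1 ↦ 0  <
p = 1/3, q = 0 ↦ 0  <
p = 1/3, q = 1/3 ↦ 1/3  <
p = 1/3, q = 2/3 ↦ 1/3  <
p = 1/3, q = 1 ↦ 1/3  <
p = 2/3, q = 0 ↦ 0  <
p = 2/3, q = 1/3 ↦ 1/3  <
p = 2/3, q = 2/3 ↦ 2/3  <
p = 2/3, q = 1 ↦ 2/3  <
p = 1, q = 0 ↦ 0  <
p = 1, q = 1/3 ↦ 1/3  <
p = 1, q = 2/3 ↦ 2/3  <
p = 1, q = 1 ↦ 1  ≥
So 1 of the 16 assignments meets the threshold.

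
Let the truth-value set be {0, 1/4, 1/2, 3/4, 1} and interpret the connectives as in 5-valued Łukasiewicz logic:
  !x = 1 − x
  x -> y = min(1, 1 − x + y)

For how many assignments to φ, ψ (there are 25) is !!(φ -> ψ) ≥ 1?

15

value 1: 15 assignments (counts)
value 3/4: 4 assignments
value 1/2: 3 assignments
value 1/4: 2 assignments
value 0: 1 assignment
So 15 of the 25 assignments meet the threshold.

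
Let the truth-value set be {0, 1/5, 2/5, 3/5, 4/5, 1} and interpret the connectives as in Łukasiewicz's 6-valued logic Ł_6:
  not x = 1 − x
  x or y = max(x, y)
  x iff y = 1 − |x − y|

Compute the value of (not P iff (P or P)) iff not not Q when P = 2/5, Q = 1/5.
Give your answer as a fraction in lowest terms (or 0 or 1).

not P = not 2/5 = 3/5
P or P = 2/5 or 2/5 = 2/5
not P iff (P or P) = 3/5 iff 2/5 = 4/5
not Q = not 1/5 = 4/5
not not Q = not 4/5 = 1/5
(not P iff (P or P)) iff not not Q = 4/5 iff 1/5 = 2/5

2/5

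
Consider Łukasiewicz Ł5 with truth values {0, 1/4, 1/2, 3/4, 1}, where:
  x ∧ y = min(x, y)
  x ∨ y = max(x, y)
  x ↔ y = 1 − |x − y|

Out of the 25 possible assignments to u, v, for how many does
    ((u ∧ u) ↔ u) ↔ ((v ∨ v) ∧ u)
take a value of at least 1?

value 1: 1 assignment (counts)
value 3/4: 3 assignments
value 1/2: 5 assignments
value 1/4: 7 assignments
value 0: 9 assignments
So 1 of the 25 assignments meets the threshold.

1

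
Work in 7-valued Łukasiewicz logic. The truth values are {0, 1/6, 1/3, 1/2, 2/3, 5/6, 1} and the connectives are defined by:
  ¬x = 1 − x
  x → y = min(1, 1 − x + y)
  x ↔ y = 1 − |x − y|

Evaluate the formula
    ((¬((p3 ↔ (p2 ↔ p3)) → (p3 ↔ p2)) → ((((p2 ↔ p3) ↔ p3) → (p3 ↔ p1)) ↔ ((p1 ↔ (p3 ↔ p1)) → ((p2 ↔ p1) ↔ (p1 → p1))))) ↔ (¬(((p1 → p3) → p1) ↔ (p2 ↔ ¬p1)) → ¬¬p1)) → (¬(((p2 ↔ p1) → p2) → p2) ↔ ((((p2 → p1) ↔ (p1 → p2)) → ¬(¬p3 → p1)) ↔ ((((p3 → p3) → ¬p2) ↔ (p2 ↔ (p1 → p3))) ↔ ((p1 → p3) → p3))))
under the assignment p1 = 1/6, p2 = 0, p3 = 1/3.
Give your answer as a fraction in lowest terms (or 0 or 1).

1/6

p2 ↔ p3 = 0 ↔ 1/3 = 2/3
p3 ↔ (p2 ↔ p3) = 1/3 ↔ 2/3 = 2/3
p3 ↔ p2 = 1/3 ↔ 0 = 2/3
(p3 ↔ (p2 ↔ p3)) → (p3 ↔ p2) = 2/3 → 2/3 = 1
¬((p3 ↔ (p2 ↔ p3)) → (p3 ↔ p2)) = ¬1 = 0
p2 ↔ p3 = 0 ↔ 1/3 = 2/3
(p2 ↔ p3) ↔ p3 = 2/3 ↔ 1/3 = 2/3
p3 ↔ p1 = 1/3 ↔ 1/6 = 5/6
((p2 ↔ p3) ↔ p3) → (p3 ↔ p1) = 2/3 → 5/6 = 1
p3 ↔ p1 = 1/3 ↔ 1/6 = 5/6
p1 ↔ (p3 ↔ p1) = 1/6 ↔ 5/6 = 1/3
p2 ↔ p1 = 0 ↔ 1/6 = 5/6
p1 → p1 = 1/6 → 1/6 = 1
(p2 ↔ p1) ↔ (p1 → p1) = 5/6 ↔ 1 = 5/6
(p1 ↔ (p3 ↔ p1)) → ((p2 ↔ p1) ↔ (p1 → p1)) = 1/3 → 5/6 = 1
(((p2 ↔ p3) ↔ p3) → (p3 ↔ p1)) ↔ ((p1 ↔ (p3 ↔ p1)) → ((p2 ↔ p1) ↔ (p1 → p1))) = 1 ↔ 1 = 1
¬((p3 ↔ (p2 ↔ p3)) → (p3 ↔ p2)) → ((((p2 ↔ p3) ↔ p3) → (p3 ↔ p1)) ↔ ((p1 ↔ (p3 ↔ p1)) → ((p2 ↔ p1) ↔ (p1 → p1)))) = 0 → 1 = 1
p1 → p3 = 1/6 → 1/3 = 1
(p1 → p3) → p1 = 1 → 1/6 = 1/6
¬p1 = ¬1/6 = 5/6
p2 ↔ ¬p1 = 0 ↔ 5/6 = 1/6
((p1 → p3) → p1) ↔ (p2 ↔ ¬p1) = 1/6 ↔ 1/6 = 1
¬(((p1 → p3) → p1) ↔ (p2 ↔ ¬p1)) = ¬1 = 0
¬p1 = ¬1/6 = 5/6
¬¬p1 = ¬5/6 = 1/6
¬(((p1 → p3) → p1) ↔ (p2 ↔ ¬p1)) → ¬¬p1 = 0 → 1/6 = 1
(¬((p3 ↔ (p2 ↔ p3)) → (p3 ↔ p2)) → ((((p2 ↔ p3) ↔ p3) → (p3 ↔ p1)) ↔ ((p1 ↔ (p3 ↔ p1)) → ((p2 ↔ p1) ↔ (p1 → p1))))) ↔ (¬(((p1 → p3) → p1) ↔ (p2 ↔ ¬p1)) → ¬¬p1) = 1 ↔ 1 = 1
p2 ↔ p1 = 0 ↔ 1/6 = 5/6
(p2 ↔ p1) → p2 = 5/6 → 0 = 1/6
((p2 ↔ p1) → p2) → p2 = 1/6 → 0 = 5/6
¬(((p2 ↔ p1) → p2) → p2) = ¬5/6 = 1/6
p2 → p1 = 0 → 1/6 = 1
p1 → p2 = 1/6 → 0 = 5/6
(p2 → p1) ↔ (p1 → p2) = 1 ↔ 5/6 = 5/6
¬p3 = ¬1/3 = 2/3
¬p3 → p1 = 2/3 → 1/6 = 1/2
¬(¬p3 → p1) = ¬1/2 = 1/2
((p2 → p1) ↔ (p1 → p2)) → ¬(¬p3 → p1) = 5/6 → 1/2 = 2/3
p3 → p3 = 1/3 → 1/3 = 1
¬p2 = ¬0 = 1
(p3 → p3) → ¬p2 = 1 → 1 = 1
p1 → p3 = 1/6 → 1/3 = 1
p2 ↔ (p1 → p3) = 0 ↔ 1 = 0
((p3 → p3) → ¬p2) ↔ (p2 ↔ (p1 → p3)) = 1 ↔ 0 = 0
p1 → p3 = 1/6 → 1/3 = 1
(p1 → p3) → p3 = 1 → 1/3 = 1/3
(((p3 → p3) → ¬p2) ↔ (p2 ↔ (p1 → p3))) ↔ ((p1 → p3) → p3) = 0 ↔ 1/3 = 2/3
(((p2 → p1) ↔ (p1 → p2)) → ¬(¬p3 → p1)) ↔ ((((p3 → p3) → ¬p2) ↔ (p2 ↔ (p1 → p3))) ↔ ((p1 → p3) → p3)) = 2/3 ↔ 2/3 = 1
¬(((p2 ↔ p1) → p2) → p2) ↔ ((((p2 → p1) ↔ (p1 → p2)) → ¬(¬p3 → p1)) ↔ ((((p3 → p3) → ¬p2) ↔ (p2 ↔ (p1 → p3))) ↔ ((p1 → p3) → p3))) = 1/6 ↔ 1 = 1/6
((¬((p3 ↔ (p2 ↔ p3)) → (p3 ↔ p2)) → ((((p2 ↔ p3) ↔ p3) → (p3 ↔ p1)) ↔ ((p1 ↔ (p3 ↔ p1)) → ((p2 ↔ p1) ↔ (p1 → p1))))) ↔ (¬(((p1 → p3) → p1) ↔ (p2 ↔ ¬p1)) → ¬¬p1)) → (¬(((p2 ↔ p1) → p2) → p2) ↔ ((((p2 → p1) ↔ (p1 → p2)) → ¬(¬p3 → p1)) ↔ ((((p3 → p3) → ¬p2) ↔ (p2 ↔ (p1 → p3))) ↔ ((p1 → p3) → p3)))) = 1 → 1/6 = 1/6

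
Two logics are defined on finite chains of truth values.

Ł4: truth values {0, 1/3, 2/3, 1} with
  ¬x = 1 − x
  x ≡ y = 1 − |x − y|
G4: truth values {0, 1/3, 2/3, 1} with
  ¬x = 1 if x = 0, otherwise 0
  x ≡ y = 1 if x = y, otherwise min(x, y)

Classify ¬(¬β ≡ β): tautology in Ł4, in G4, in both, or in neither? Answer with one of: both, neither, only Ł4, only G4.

In Ł4: at β = 1/3 the value is 1/3 — not a tautology.
In G4: every assignment gives 1 — tautology.

only G4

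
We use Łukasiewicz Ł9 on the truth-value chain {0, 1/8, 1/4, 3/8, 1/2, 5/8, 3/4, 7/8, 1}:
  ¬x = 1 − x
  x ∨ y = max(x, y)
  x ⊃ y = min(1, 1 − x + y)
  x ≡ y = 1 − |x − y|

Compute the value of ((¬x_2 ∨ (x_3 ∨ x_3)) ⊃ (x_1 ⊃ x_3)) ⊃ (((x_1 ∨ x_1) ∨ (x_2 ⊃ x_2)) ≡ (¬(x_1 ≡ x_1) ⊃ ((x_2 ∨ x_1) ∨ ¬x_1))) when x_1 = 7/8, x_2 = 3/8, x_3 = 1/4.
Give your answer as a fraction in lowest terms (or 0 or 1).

1

¬x_2 = ¬3/8 = 5/8
x_3 ∨ x_3 = 1/4 ∨ 1/4 = 1/4
¬x_2 ∨ (x_3 ∨ x_3) = 5/8 ∨ 1/4 = 5/8
x_1 ⊃ x_3 = 7/8 ⊃ 1/4 = 3/8
(¬x_2 ∨ (x_3 ∨ x_3)) ⊃ (x_1 ⊃ x_3) = 5/8 ⊃ 3/8 = 3/4
x_1 ∨ x_1 = 7/8 ∨ 7/8 = 7/8
x_2 ⊃ x_2 = 3/8 ⊃ 3/8 = 1
(x_1 ∨ x_1) ∨ (x_2 ⊃ x_2) = 7/8 ∨ 1 = 1
x_1 ≡ x_1 = 7/8 ≡ 7/8 = 1
¬(x_1 ≡ x_1) = ¬1 = 0
x_2 ∨ x_1 = 3/8 ∨ 7/8 = 7/8
¬x_1 = ¬7/8 = 1/8
(x_2 ∨ x_1) ∨ ¬x_1 = 7/8 ∨ 1/8 = 7/8
¬(x_1 ≡ x_1) ⊃ ((x_2 ∨ x_1) ∨ ¬x_1) = 0 ⊃ 7/8 = 1
((x_1 ∨ x_1) ∨ (x_2 ⊃ x_2)) ≡ (¬(x_1 ≡ x_1) ⊃ ((x_2 ∨ x_1) ∨ ¬x_1)) = 1 ≡ 1 = 1
((¬x_2 ∨ (x_3 ∨ x_3)) ⊃ (x_1 ⊃ x_3)) ⊃ (((x_1 ∨ x_1) ∨ (x_2 ⊃ x_2)) ≡ (¬(x_1 ≡ x_1) ⊃ ((x_2 ∨ x_1) ∨ ¬x_1))) = 3/4 ⊃ 1 = 1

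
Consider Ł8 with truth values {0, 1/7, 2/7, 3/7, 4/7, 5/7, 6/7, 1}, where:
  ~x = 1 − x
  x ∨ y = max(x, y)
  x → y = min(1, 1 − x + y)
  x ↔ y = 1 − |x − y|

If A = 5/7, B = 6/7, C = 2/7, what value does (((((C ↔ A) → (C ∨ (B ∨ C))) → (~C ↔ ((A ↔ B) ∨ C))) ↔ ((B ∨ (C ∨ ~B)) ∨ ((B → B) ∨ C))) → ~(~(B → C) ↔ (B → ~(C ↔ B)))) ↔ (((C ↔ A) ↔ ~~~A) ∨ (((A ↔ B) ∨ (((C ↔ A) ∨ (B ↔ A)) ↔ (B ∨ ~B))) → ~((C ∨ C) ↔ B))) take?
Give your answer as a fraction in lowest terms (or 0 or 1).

4/7

C ↔ A = 2/7 ↔ 5/7 = 4/7
B ∨ C = 6/7 ∨ 2/7 = 6/7
C ∨ (B ∨ C) = 2/7 ∨ 6/7 = 6/7
(C ↔ A) → (C ∨ (B ∨ C)) = 4/7 → 6/7 = 1
~C = ~2/7 = 5/7
A ↔ B = 5/7 ↔ 6/7 = 6/7
(A ↔ B) ∨ C = 6/7 ∨ 2/7 = 6/7
~C ↔ ((A ↔ B) ∨ C) = 5/7 ↔ 6/7 = 6/7
((C ↔ A) → (C ∨ (B ∨ C))) → (~C ↔ ((A ↔ B) ∨ C)) = 1 → 6/7 = 6/7
~B = ~6/7 = 1/7
C ∨ ~B = 2/7 ∨ 1/7 = 2/7
B ∨ (C ∨ ~B) = 6/7 ∨ 2/7 = 6/7
B → B = 6/7 → 6/7 = 1
(B → B) ∨ C = 1 ∨ 2/7 = 1
(B ∨ (C ∨ ~B)) ∨ ((B → B) ∨ C) = 6/7 ∨ 1 = 1
(((C ↔ A) → (C ∨ (B ∨ C))) → (~C ↔ ((A ↔ B) ∨ C))) ↔ ((B ∨ (C ∨ ~B)) ∨ ((B → B) ∨ C)) = 6/7 ↔ 1 = 6/7
B → C = 6/7 → 2/7 = 3/7
~(B → C) = ~3/7 = 4/7
C ↔ B = 2/7 ↔ 6/7 = 3/7
~(C ↔ B) = ~3/7 = 4/7
B → ~(C ↔ B) = 6/7 → 4/7 = 5/7
~(B → C) ↔ (B → ~(C ↔ B)) = 4/7 ↔ 5/7 = 6/7
~(~(B → C) ↔ (B → ~(C ↔ B))) = ~6/7 = 1/7
((((C ↔ A) → (C ∨ (B ∨ C))) → (~C ↔ ((A ↔ B) ∨ C))) ↔ ((B ∨ (C ∨ ~B)) ∨ ((B → B) ∨ C))) → ~(~(B → C) ↔ (B → ~(C ↔ B))) = 6/7 → 1/7 = 2/7
C ↔ A = 2/7 ↔ 5/7 = 4/7
~A = ~5/7 = 2/7
~~A = ~2/7 = 5/7
~~~A = ~5/7 = 2/7
(C ↔ A) ↔ ~~~A = 4/7 ↔ 2/7 = 5/7
A ↔ B = 5/7 ↔ 6/7 = 6/7
C ↔ A = 2/7 ↔ 5/7 = 4/7
B ↔ A = 6/7 ↔ 5/7 = 6/7
(C ↔ A) ∨ (B ↔ A) = 4/7 ∨ 6/7 = 6/7
~B = ~6/7 = 1/7
B ∨ ~B = 6/7 ∨ 1/7 = 6/7
((C ↔ A) ∨ (B ↔ A)) ↔ (B ∨ ~B) = 6/7 ↔ 6/7 = 1
(A ↔ B) ∨ (((C ↔ A) ∨ (B ↔ A)) ↔ (B ∨ ~B)) = 6/7 ∨ 1 = 1
C ∨ C = 2/7 ∨ 2/7 = 2/7
(C ∨ C) ↔ B = 2/7 ↔ 6/7 = 3/7
~((C ∨ C) ↔ B) = ~3/7 = 4/7
((A ↔ B) ∨ (((C ↔ A) ∨ (B ↔ A)) ↔ (B ∨ ~B))) → ~((C ∨ C) ↔ B) = 1 → 4/7 = 4/7
((C ↔ A) ↔ ~~~A) ∨ (((A ↔ B) ∨ (((C ↔ A) ∨ (B ↔ A)) ↔ (B ∨ ~B))) → ~((C ∨ C) ↔ B)) = 5/7 ∨ 4/7 = 5/7
(((((C ↔ A) → (C ∨ (B ∨ C))) → (~C ↔ ((A ↔ B) ∨ C))) ↔ ((B ∨ (C ∨ ~B)) ∨ ((B → B) ∨ C))) → ~(~(B → C) ↔ (B → ~(C ↔ B)))) ↔ (((C ↔ A) ↔ ~~~A) ∨ (((A ↔ B) ∨ (((C ↔ A) ∨ (B ↔ A)) ↔ (B ∨ ~B))) → ~((C ∨ C) ↔ B))) = 2/7 ↔ 5/7 = 4/7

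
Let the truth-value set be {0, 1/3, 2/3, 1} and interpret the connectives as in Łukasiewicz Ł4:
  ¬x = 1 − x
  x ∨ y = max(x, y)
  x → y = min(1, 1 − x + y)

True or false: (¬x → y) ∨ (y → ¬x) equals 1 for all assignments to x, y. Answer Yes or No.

x = 0, y = 0 ↦ 1
x = 0, y = 1/3 ↦ 1
x = 0, y = 2/3 ↦ 1
x = 0, y = 1 ↦ 1
x = 1/3, y = 0 ↦ 1
x = 1/3, y = 1/3 ↦ 1
x = 1/3, y = 2/3 ↦ 1
x = 1/3, y = 1 ↦ 1
x = 2/3, y = 0 ↦ 1
x = 2/3, y = 1/3 ↦ 1
x = 2/3, y = 2/3 ↦ 1
x = 2/3, y = 1 ↦ 1
x = 1, y = 0 ↦ 1
x = 1, y = 1/3 ↦ 1
x = 1, y = 2/3 ↦ 1
x = 1, y = 1 ↦ 1
Every assignment gives a value ≥ 1.

Yes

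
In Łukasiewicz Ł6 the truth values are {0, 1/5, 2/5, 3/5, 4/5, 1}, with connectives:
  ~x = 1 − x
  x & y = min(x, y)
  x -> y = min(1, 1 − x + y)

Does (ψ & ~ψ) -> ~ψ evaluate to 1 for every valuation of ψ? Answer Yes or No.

Yes

ψ = 0 ↦ 1
ψ = 1/5 ↦ 1
ψ = 2/5 ↦ 1
ψ = 3/5 ↦ 1
ψ = 4/5 ↦ 1
ψ = 1 ↦ 1
Every assignment gives a value ≥ 1.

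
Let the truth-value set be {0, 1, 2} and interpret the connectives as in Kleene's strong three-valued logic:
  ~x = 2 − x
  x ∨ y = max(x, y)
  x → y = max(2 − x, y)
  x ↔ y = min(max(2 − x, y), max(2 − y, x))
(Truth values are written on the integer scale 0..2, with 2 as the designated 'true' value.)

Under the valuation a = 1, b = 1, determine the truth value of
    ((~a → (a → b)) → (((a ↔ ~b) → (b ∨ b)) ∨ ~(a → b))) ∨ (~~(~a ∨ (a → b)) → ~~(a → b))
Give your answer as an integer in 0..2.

~a = ~1 = 1
a → b = 1 → 1 = 1
~a → (a → b) = 1 → 1 = 1
~b = ~1 = 1
a ↔ ~b = 1 ↔ 1 = 1
b ∨ b = 1 ∨ 1 = 1
(a ↔ ~b) → (b ∨ b) = 1 → 1 = 1
a → b = 1 → 1 = 1
~(a → b) = ~1 = 1
((a ↔ ~b) → (b ∨ b)) ∨ ~(a → b) = 1 ∨ 1 = 1
(~a → (a → b)) → (((a ↔ ~b) → (b ∨ b)) ∨ ~(a → b)) = 1 → 1 = 1
~a = ~1 = 1
a → b = 1 → 1 = 1
~a ∨ (a → b) = 1 ∨ 1 = 1
~(~a ∨ (a → b)) = ~1 = 1
~~(~a ∨ (a → b)) = ~1 = 1
a → b = 1 → 1 = 1
~(a → b) = ~1 = 1
~~(a → b) = ~1 = 1
~~(~a ∨ (a → b)) → ~~(a → b) = 1 → 1 = 1
((~a → (a → b)) → (((a ↔ ~b) → (b ∨ b)) ∨ ~(a → b))) ∨ (~~(~a ∨ (a → b)) → ~~(a → b)) = 1 ∨ 1 = 1

1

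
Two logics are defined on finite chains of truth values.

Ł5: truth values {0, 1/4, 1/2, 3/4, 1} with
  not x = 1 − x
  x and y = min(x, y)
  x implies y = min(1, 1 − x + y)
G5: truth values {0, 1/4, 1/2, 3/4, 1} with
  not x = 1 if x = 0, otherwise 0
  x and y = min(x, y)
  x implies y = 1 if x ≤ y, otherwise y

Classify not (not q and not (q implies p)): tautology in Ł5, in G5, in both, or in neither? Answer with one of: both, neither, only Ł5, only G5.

In Ł5: at p = 0, q = 1/4 the value is 3/4 — not a tautology.
In G5: every assignment gives 1 — tautology.

only G5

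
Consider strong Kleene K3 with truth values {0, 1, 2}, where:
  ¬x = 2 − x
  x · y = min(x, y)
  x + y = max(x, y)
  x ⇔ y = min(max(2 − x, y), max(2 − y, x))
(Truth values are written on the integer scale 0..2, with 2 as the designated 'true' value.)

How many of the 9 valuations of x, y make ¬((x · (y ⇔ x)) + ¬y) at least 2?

1

x = 0, y = 0 ↦ 0  <
x = 0, y = 1 ↦ 1  <
x = 0, y = 2 ↦ 2  ≥
x = 1, y = 0 ↦ 0  <
x = 1, y = 1 ↦ 1  <
x = 1, y = 2 ↦ 1  <
x = 2, y = 0 ↦ 0  <
x = 2, y = 1 ↦ 1  <
x = 2, y = 2 ↦ 0  <
So 1 of the 9 assignments meets the threshold.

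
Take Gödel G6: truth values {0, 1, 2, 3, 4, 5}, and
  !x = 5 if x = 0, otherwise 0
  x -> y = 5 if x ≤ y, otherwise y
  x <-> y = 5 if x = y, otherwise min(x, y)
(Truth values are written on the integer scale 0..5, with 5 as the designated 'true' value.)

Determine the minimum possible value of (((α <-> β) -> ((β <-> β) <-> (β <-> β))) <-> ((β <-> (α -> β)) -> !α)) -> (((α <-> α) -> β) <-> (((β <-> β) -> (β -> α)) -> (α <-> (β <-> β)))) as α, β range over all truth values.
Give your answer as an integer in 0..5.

Take α = 0, β = 1:
α <-> β = 0 <-> 1 = 0
β <-> β = 1 <-> 1 = 5
β <-> β = 1 <-> 1 = 5
(β <-> β) <-> (β <-> β) = 5 <-> 5 = 5
(α <-> β) -> ((β <-> β) <-> (β <-> β)) = 0 -> 5 = 5
α -> β = 0 -> 1 = 5
β <-> (α -> β) = 1 <-> 5 = 1
!α = !0 = 5
(β <-> (α -> β)) -> !α = 1 -> 5 = 5
((α <-> β) -> ((β <-> β) <-> (β <-> β))) <-> ((β <-> (α -> β)) -> !α) = 5 <-> 5 = 5
α <-> α = 0 <-> 0 = 5
(α <-> α) -> β = 5 -> 1 = 1
β <-> β = 1 <-> 1 = 5
β -> α = 1 -> 0 = 0
(β <-> β) -> (β -> α) = 5 -> 0 = 0
β <-> β = 1 <-> 1 = 5
α <-> (β <-> β) = 0 <-> 5 = 0
((β <-> β) -> (β -> α)) -> (α <-> (β <-> β)) = 0 -> 0 = 5
((α <-> α) -> β) <-> (((β <-> β) -> (β -> α)) -> (α <-> (β <-> β))) = 1 <-> 5 = 1
(((α <-> β) -> ((β <-> β) <-> (β <-> β))) <-> ((β <-> (α -> β)) -> !α)) -> (((α <-> α) -> β) <-> (((β <-> β) -> (β -> α)) -> (α <-> (β <-> β)))) = 5 -> 1 = 1
No assignment yields a value below 1, so this is the minimum.

1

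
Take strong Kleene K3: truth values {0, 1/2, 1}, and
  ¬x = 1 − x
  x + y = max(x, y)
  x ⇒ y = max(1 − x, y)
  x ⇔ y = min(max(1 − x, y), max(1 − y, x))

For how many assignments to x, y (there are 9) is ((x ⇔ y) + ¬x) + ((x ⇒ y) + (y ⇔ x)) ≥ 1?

5

x = 0, y = 0 ↦ 1  ≥
x = 0, y = 1/2 ↦ 1  ≥
x = 0, y = 1 ↦ 1  ≥
x = 1/2, y = 0 ↦ 1/2  <
x = 1/2, y = 1/2 ↦ 1/2  <
x = 1/2, y = 1 ↦ 1  ≥
x = 1, y = 0 ↦ 0  <
x = 1, y = 1/2 ↦ 1/2  <
x = 1, y = 1 ↦ 1  ≥
So 5 of the 9 assignments meet the threshold.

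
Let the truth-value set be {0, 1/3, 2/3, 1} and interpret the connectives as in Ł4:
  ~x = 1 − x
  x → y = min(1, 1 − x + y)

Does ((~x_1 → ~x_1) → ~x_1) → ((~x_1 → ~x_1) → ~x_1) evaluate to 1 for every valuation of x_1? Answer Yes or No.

Yes

x_1 = 0 ↦ 1
x_1 = 1/3 ↦ 1
x_1 = 2/3 ↦ 1
x_1 = 1 ↦ 1
Every assignment gives a value ≥ 1.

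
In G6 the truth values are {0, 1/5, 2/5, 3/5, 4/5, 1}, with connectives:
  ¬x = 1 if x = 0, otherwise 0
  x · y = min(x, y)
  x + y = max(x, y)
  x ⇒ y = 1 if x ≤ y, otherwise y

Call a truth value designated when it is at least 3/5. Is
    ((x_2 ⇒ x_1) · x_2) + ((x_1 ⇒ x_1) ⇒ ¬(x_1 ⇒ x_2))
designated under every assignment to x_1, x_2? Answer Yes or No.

Counterexample: take x_1 = 0, x_2 = 0.
x_2 ⇒ x_1 = 0 ⇒ 0 = 1
(x_2 ⇒ x_1) · x_2 = 1 · 0 = 0
x_1 ⇒ x_1 = 0 ⇒ 0 = 1
x_1 ⇒ x_2 = 0 ⇒ 0 = 1
¬(x_1 ⇒ x_2) = ¬1 = 0
(x_1 ⇒ x_1) ⇒ ¬(x_1 ⇒ x_2) = 1 ⇒ 0 = 0
((x_2 ⇒ x_1) · x_2) + ((x_1 ⇒ x_1) ⇒ ¬(x_1 ⇒ x_2)) = 0 + 0 = 0
This gives 0, which is below 3/5.

No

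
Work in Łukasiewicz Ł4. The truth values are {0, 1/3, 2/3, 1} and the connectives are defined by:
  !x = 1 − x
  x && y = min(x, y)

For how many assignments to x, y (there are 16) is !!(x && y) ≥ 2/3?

4

x = 0, y = 0 ↦ 0  <
x = 0, y = 1/3 ↦ 0  <
x = 0, y = 2/3 ↦ 0  <
x = 0, y = 1 ↦ 0  <
x = 1/3, y = 0 ↦ 0  <
x = 1/3, y = 1/3 ↦ 1/3  <
x = 1/3, y = 2/3 ↦ 1/3  <
x = 1/3, y = 1 ↦ 1/3  <
x = 2/3, y = 0 ↦ 0  <
x = 2/3, y = 1/3 ↦ 1/3  <
x = 2/3, y = 2/3 ↦ 2/3  ≥
x = 2/3, y = 1 ↦ 2/3  ≥
x = 1, y = 0 ↦ 0  <
x = 1, y = 1/3 ↦ 1/3  <
x = 1, y = 2/3 ↦ 2/3  ≥
x = 1, y = 1 ↦ 1  ≥
So 4 of the 16 assignments meet the threshold.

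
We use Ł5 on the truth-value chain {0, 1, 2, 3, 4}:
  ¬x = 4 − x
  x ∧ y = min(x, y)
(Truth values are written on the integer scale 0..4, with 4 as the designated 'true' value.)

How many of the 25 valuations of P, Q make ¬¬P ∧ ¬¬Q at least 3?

4

value 4: 1 assignment (counts)
value 3: 3 assignments (counts)
value 2: 5 assignments
value 1: 7 assignments
value 0: 9 assignments
So 4 of the 25 assignments meet the threshold.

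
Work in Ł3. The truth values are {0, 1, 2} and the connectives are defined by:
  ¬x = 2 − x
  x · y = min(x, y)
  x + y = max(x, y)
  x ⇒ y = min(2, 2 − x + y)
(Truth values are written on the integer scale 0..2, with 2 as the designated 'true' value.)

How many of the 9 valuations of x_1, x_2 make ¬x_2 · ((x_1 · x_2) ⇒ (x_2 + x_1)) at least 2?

3

x_1 = 0, x_2 = 0 ↦ 2  ≥
x_1 = 0, x_2 = 1 ↦ 1  <
x_1 = 0, x_2 = 2 ↦ 0  <
x_1 = 1, x_2 = 0 ↦ 2  ≥
x_1 = 1, x_2 = 1 ↦ 1  <
x_1 = 1, x_2 = 2 ↦ 0  <
x_1 = 2, x_2 = 0 ↦ 2  ≥
x_1 = 2, x_2 = 1 ↦ 1  <
x_1 = 2, x_2 = 2 ↦ 0  <
So 3 of the 9 assignments meet the threshold.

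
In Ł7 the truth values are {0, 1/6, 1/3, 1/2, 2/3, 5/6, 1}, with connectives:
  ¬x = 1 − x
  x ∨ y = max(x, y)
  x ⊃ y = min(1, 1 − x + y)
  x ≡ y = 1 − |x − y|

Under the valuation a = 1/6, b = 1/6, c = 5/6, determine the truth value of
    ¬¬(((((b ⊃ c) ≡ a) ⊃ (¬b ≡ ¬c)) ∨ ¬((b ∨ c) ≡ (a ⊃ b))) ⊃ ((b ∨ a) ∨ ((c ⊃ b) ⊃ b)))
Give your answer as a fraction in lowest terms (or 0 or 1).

5/6

b ⊃ c = 1/6 ⊃ 5/6 = 1
(b ⊃ c) ≡ a = 1 ≡ 1/6 = 1/6
¬b = ¬1/6 = 5/6
¬c = ¬5/6 = 1/6
¬b ≡ ¬c = 5/6 ≡ 1/6 = 1/3
((b ⊃ c) ≡ a) ⊃ (¬b ≡ ¬c) = 1/6 ⊃ 1/3 = 1
b ∨ c = 1/6 ∨ 5/6 = 5/6
a ⊃ b = 1/6 ⊃ 1/6 = 1
(b ∨ c) ≡ (a ⊃ b) = 5/6 ≡ 1 = 5/6
¬((b ∨ c) ≡ (a ⊃ b)) = ¬5/6 = 1/6
(((b ⊃ c) ≡ a) ⊃ (¬b ≡ ¬c)) ∨ ¬((b ∨ c) ≡ (a ⊃ b)) = 1 ∨ 1/6 = 1
b ∨ a = 1/6 ∨ 1/6 = 1/6
c ⊃ b = 5/6 ⊃ 1/6 = 1/3
(c ⊃ b) ⊃ b = 1/3 ⊃ 1/6 = 5/6
(b ∨ a) ∨ ((c ⊃ b) ⊃ b) = 1/6 ∨ 5/6 = 5/6
((((b ⊃ c) ≡ a) ⊃ (¬b ≡ ¬c)) ∨ ¬((b ∨ c) ≡ (a ⊃ b))) ⊃ ((b ∨ a) ∨ ((c ⊃ b) ⊃ b)) = 1 ⊃ 5/6 = 5/6
¬(((((b ⊃ c) ≡ a) ⊃ (¬b ≡ ¬c)) ∨ ¬((b ∨ c) ≡ (a ⊃ b))) ⊃ ((b ∨ a) ∨ ((c ⊃ b) ⊃ b))) = ¬5/6 = 1/6
¬¬(((((b ⊃ c) ≡ a) ⊃ (¬b ≡ ¬c)) ∨ ¬((b ∨ c) ≡ (a ⊃ b))) ⊃ ((b ∨ a) ∨ ((c ⊃ b) ⊃ b))) = ¬1/6 = 5/6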